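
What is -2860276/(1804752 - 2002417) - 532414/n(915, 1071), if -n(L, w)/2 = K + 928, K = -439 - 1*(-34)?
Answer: 103471761/197665 ≈ 523.47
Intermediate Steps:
K = -405 (K = -439 + 34 = -405)
n(L, w) = -1046 (n(L, w) = -2*(-405 + 928) = -2*523 = -1046)
-2860276/(1804752 - 2002417) - 532414/n(915, 1071) = -2860276/(1804752 - 2002417) - 532414/(-1046) = -2860276/(-197665) - 532414*(-1/1046) = -2860276*(-1/197665) + 509 = 2860276/197665 + 509 = 103471761/197665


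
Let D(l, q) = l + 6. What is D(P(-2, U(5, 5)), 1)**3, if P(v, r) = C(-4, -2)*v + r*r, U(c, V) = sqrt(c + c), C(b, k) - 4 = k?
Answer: 1728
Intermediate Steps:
C(b, k) = 4 + k
U(c, V) = sqrt(2)*sqrt(c) (U(c, V) = sqrt(2*c) = sqrt(2)*sqrt(c))
P(v, r) = r**2 + 2*v (P(v, r) = (4 - 2)*v + r*r = 2*v + r**2 = r**2 + 2*v)
D(l, q) = 6 + l
D(P(-2, U(5, 5)), 1)**3 = (6 + ((sqrt(2)*sqrt(5))**2 + 2*(-2)))**3 = (6 + ((sqrt(10))**2 - 4))**3 = (6 + (10 - 4))**3 = (6 + 6)**3 = 12**3 = 1728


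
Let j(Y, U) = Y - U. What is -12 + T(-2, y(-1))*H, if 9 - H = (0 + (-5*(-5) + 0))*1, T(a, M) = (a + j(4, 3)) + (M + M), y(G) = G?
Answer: 36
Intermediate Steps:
T(a, M) = 1 + a + 2*M (T(a, M) = (a + (4 - 1*3)) + (M + M) = (a + (4 - 3)) + 2*M = (a + 1) + 2*M = (1 + a) + 2*M = 1 + a + 2*M)
H = -16 (H = 9 - (0 + (-5*(-5) + 0)) = 9 - (0 + (25 + 0)) = 9 - (0 + 25) = 9 - 25 = -16)
-12 + T(-2, y(-1))*H = -12 + (1 - 2 + 2*(-1))*(-16) = -12 + (1 - 2 - 2)*(-16) = -12 - 3*(-16) = -12 + 48 = 36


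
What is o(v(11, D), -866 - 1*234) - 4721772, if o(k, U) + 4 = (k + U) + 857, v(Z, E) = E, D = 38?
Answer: -4721981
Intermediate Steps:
o(k, U) = 853 + U + k (o(k, U) = -4 + ((k + U) + 857) = -4 + ((U + k) + 857) = -4 + (857 + U + k) = 853 + U + k)
o(v(11, D), -866 - 1*234) - 4721772 = (853 + (-866 - 1*234) + 38) - 4721772 = (853 + (-866 - 234) + 38) - 4721772 = (853 - 1100 + 38) - 4721772 = -209 - 4721772 = -4721981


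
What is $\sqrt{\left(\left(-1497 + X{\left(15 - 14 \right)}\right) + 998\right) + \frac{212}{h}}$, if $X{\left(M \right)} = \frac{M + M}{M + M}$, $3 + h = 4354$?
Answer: $\frac{i \sqrt{9426815686}}{4351} \approx 22.315 i$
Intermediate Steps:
$h = 4351$ ($h = -3 + 4354 = 4351$)
$X{\left(M \right)} = 1$ ($X{\left(M \right)} = \frac{2 M}{2 M} = 2 M \frac{1}{2 M} = 1$)
$\sqrt{\left(\left(-1497 + X{\left(15 - 14 \right)}\right) + 998\right) + \frac{212}{h}} = \sqrt{\left(\left(-1497 + 1\right) + 998\right) + \frac{212}{4351}} = \sqrt{\left(-1496 + 998\right) + 212 \cdot \frac{1}{4351}} = \sqrt{-498 + \frac{212}{4351}} = \sqrt{- \frac{2166586}{4351}} = \frac{i \sqrt{9426815686}}{4351}$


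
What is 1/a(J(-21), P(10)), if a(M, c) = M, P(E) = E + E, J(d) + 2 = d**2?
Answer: 1/439 ≈ 0.0022779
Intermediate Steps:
J(d) = -2 + d**2
P(E) = 2*E
1/a(J(-21), P(10)) = 1/(-2 + (-21)**2) = 1/(-2 + 441) = 1/439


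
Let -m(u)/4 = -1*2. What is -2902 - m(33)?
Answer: -2910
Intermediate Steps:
m(u) = 8 (m(u) = -(-4)*2 = -4*(-2) = 8)
-2902 - m(33) = -2902 - 1*8 = -2902 - 8 = -2910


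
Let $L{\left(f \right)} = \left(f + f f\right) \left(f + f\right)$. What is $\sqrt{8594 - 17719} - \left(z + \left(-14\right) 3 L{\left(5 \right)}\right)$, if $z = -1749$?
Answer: $14349 + 5 i \sqrt{365} \approx 14349.0 + 95.525 i$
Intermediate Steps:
$L{\left(f \right)} = 2 f \left(f + f^{2}\right)$ ($L{\left(f \right)} = \left(f + f^{2}\right) 2 f = 2 f \left(f + f^{2}\right)$)
$\sqrt{8594 - 17719} - \left(z + \left(-14\right) 3 L{\left(5 \right)}\right) = \sqrt{8594 - 17719} - \left(-1749 + \left(-14\right) 3 \cdot 2 \cdot 5^{2} \left(1 + 5\right)\right) = \sqrt{-9125} - \left(-1749 - 42 \cdot 2 \cdot 25 \cdot 6\right) = 5 i \sqrt{365} - \left(-1749 - 12600\right) = 5 i \sqrt{365} - -14349 = 5 i \sqrt{365} + 14349 = 14349 + 5 i \sqrt{365}$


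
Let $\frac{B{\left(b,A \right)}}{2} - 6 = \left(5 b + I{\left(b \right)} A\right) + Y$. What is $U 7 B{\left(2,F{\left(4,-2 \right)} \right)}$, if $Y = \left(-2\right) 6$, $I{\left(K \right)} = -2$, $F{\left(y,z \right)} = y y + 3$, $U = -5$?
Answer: $2380$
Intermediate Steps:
$F{\left(y,z \right)} = 3 + y^{2}$ ($F{\left(y,z \right)} = y^{2} + 3 = 3 + y^{2}$)
$Y = -12$
$B{\left(b,A \right)} = -12 - 4 A + 10 b$ ($B{\left(b,A \right)} = 12 + 2 \left(\left(5 b - 2 A\right) - 12\right) = 12 + 2 \left(\left(- 2 A + 5 b\right) - 12\right) = 12 + 2 \left(-12 - 2 A + 5 b\right) = 12 - \left(24 - 10 b + 4 A\right) = -12 - 4 A + 10 b$)
$U 7 B{\left(2,F{\left(4,-2 \right)} \right)} = \left(-5\right) 7 \left(-12 - 4 \left(3 + 4^{2}\right) + 10 \cdot 2\right) = - 35 \left(-12 - 4 \left(3 + 16\right) + 20\right) = - 35 \left(-12 - 76 + 20\right) = \left(-35\right) \left(-68\right) = 2380$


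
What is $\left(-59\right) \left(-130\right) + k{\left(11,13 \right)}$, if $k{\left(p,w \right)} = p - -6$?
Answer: $7687$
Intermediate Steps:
$k{\left(p,w \right)} = 6 + p$ ($k{\left(p,w \right)} = p + 6 = 6 + p$)
$\left(-59\right) \left(-130\right) + k{\left(11,13 \right)} = \left(-59\right) \left(-130\right) + \left(6 + 11\right) = 7670 + 17 = 7687$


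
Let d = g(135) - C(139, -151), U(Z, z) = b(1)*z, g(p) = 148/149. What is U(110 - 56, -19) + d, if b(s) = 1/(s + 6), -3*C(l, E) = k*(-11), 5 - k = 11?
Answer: 21151/1043 ≈ 20.279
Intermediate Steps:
k = -6 (k = 5 - 1*11 = 5 - 11 = -6)
C(l, E) = -22 (C(l, E) = -(-2)*(-11) = -⅓*66 = -22)
g(p) = 148/149 (g(p) = 148*(1/149) = 148/149)
b(s) = 1/(6 + s)
U(Z, z) = z/7 (U(Z, z) = z/(6 + 1) = z/7)
d = 3426/149 (d = 148/149 - 1*(-22) = 148/149 + 22 = 3426/149 ≈ 22.993)
U(110 - 56, -19) + d = (⅐)*(-19) + 3426/149 = -19/7 + 3426/149 = 21151/1043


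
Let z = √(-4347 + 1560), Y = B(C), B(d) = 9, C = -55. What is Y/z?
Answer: -3*I*√2787/929 ≈ -0.17048*I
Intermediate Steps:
Y = 9
z = I*√2787 (z = √(-2787) = I*√2787 ≈ 52.792*I)
Y/z = 9/((I*√2787)) = 9*(-I*√2787/2787) = -3*I*√2787/929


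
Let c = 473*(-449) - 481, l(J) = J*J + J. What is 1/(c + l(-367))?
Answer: -1/78536 ≈ -1.2733e-5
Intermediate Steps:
l(J) = J + J² (l(J) = J² + J = J + J²)
c = -212858 (c = -212377 - 481 = -212858)
1/(c + l(-367)) = 1/(-212858 - 367*(1 - 367)) = 1/(-212858 - 367*(-366)) = 1/(-212858 + 134322) = 1/(-78536) = -1/78536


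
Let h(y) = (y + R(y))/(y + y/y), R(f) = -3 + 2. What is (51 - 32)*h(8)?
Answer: 133/9 ≈ 14.778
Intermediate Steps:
R(f) = -1
h(y) = (-1 + y)/(1 + y) (h(y) = (y - 1)/(y + y/y) = (-1 + y)/(y + 1) = (-1 + y)/(1 + y))
(51 - 32)*h(8) = (51 - 32)*((-1 + 8)/(1 + 8)) = 19*(7/9) = 133/9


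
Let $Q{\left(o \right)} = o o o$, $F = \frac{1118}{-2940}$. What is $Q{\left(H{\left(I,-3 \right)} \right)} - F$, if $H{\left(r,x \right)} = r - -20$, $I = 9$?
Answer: $\frac{35852389}{1470} \approx 24389.0$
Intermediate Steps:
$H{\left(r,x \right)} = 20 + r$ ($H{\left(r,x \right)} = r + 20 = 20 + r$)
$F = - \frac{559}{1470}$ ($F = 1118 \left(- \frac{1}{2940}\right) = - \frac{559}{1470} \approx -0.38027$)
$Q{\left(o \right)} = o^{3}$ ($Q{\left(o \right)} = o^{2} o = o^{3}$)
$Q{\left(H{\left(I,-3 \right)} \right)} - F = \left(20 + 9\right)^{3} - - \frac{559}{1470} = 29^{3} + \frac{559}{1470} = 24389 + \frac{559}{1470} = \frac{35852389}{1470}$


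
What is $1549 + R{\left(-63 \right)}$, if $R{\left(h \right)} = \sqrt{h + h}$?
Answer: $1549 + 3 i \sqrt{14} \approx 1549.0 + 11.225 i$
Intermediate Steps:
$R{\left(h \right)} = \sqrt{2} \sqrt{h}$ ($R{\left(h \right)} = \sqrt{2 h} = \sqrt{2} \sqrt{h}$)
$1549 + R{\left(-63 \right)} = 1549 + \sqrt{2} \sqrt{-63} = 1549 + \sqrt{2} \cdot 3 i \sqrt{7} = 1549 + 3 i \sqrt{14}$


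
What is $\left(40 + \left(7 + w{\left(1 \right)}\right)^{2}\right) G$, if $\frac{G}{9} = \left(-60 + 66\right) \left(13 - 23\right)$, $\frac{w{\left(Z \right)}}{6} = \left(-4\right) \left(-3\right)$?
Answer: $-3391740$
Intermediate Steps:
$w{\left(Z \right)} = 72$ ($w{\left(Z \right)} = 6 \left(\left(-4\right) \left(-3\right)\right) = 6 \cdot 12 = 72$)
$G = -540$ ($G = 9 \left(-60 + 66\right) \left(13 - 23\right) = 9 \cdot 6 \left(-10\right) = 9 \left(-60\right) = -540$)
$\left(40 + \left(7 + w{\left(1 \right)}\right)^{2}\right) G = \left(40 + \left(7 + 72\right)^{2}\right) \left(-540\right) = \left(40 + 79^{2}\right) \left(-540\right) = \left(40 + 6241\right) \left(-540\right) = 6281 \left(-540\right) = -3391740$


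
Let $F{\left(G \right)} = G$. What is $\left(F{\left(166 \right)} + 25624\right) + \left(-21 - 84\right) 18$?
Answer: $23900$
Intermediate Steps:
$\left(F{\left(166 \right)} + 25624\right) + \left(-21 - 84\right) 18 = \left(166 + 25624\right) + \left(-21 - 84\right) 18 = 25790 - 1890 = 23900$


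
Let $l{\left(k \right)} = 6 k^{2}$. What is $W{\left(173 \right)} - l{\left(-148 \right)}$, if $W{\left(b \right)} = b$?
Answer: $-131251$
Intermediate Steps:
$W{\left(173 \right)} - l{\left(-148 \right)} = 173 - 6 \left(-148\right)^{2} = 173 - 6 \cdot 21904 = 173 - 131424 = -131251$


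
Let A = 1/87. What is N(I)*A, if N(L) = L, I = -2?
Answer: -2/87 ≈ -0.022988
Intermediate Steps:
A = 1/87 ≈ 0.011494
N(I)*A = -2*1/87 = -2/87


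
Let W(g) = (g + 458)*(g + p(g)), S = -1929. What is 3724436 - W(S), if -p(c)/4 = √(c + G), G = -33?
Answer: 886877 - 17652*I*√218 ≈ 8.8688e+5 - 2.6063e+5*I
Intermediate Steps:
p(c) = -4*√(-33 + c) (p(c) = -4*√(c - 33) = -4*√(-33 + c))
W(g) = (458 + g)*(g - 4*√(-33 + g)) (W(g) = (g + 458)*(g - 4*√(-33 + g)) = (458 + g)*(g - 4*√(-33 + g)))
3724436 - W(S) = 3724436 - ((-1929)² - 1832*√(-33 - 1929) + 458*(-1929) - 4*(-1929)*√(-33 - 1929)) = 3724436 - (3721041 - 5496*I*√218 - 883482 - 4*(-1929)*√(-1962)) = 3724436 - (3721041 - 5496*I*√218 - 883482 - 4*(-1929)*3*I*√218) = 3724436 - (3721041 - 5496*I*√218 - 883482 + 23148*I*√218) = 3724436 - (2837559 + 17652*I*√218) = 3724436 + (-2837559 - 17652*I*√218) = 886877 - 17652*I*√218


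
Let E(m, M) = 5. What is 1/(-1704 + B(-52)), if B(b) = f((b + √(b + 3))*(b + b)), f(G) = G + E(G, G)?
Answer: 3709/14286665 + 728*I/14286665 ≈ 0.00025961 + 5.0957e-5*I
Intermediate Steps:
f(G) = 5 + G (f(G) = G + 5 = 5 + G)
B(b) = 5 + 2*b*(b + √(3 + b)) (B(b) = 5 + (b + √(b + 3))*(b + b) = 5 + (b + √(3 + b))*(2*b) = 5 + 2*b*(b + √(3 + b)))
1/(-1704 + B(-52)) = 1/(-1704 + (5 + 2*(-52)*(-52 + √(3 - 52)))) = 1/(-1704 + (5 + 2*(-52)*(-52 + √(-49)))) = 1/(-1704 + (5 + 2*(-52)*(-52 + 7*I))) = 1/(-1704 + (5 + (5408 - 728*I))) = 1/(-1704 + (5413 - 728*I)) = 1/(3709 - 728*I) = (3709 + 728*I)/14286665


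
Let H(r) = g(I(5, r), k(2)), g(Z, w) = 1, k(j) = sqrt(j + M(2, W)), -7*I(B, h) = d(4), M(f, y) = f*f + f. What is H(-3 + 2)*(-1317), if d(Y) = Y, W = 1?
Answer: -1317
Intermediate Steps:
M(f, y) = f + f**2 (M(f, y) = f**2 + f = f + f**2)
I(B, h) = -4/7 (I(B, h) = -1/7*4 = -4/7)
k(j) = sqrt(6 + j) (k(j) = sqrt(j + 2*(1 + 2)) = sqrt(j + 2*3) = sqrt(j + 6) = sqrt(6 + j))
H(r) = 1
H(-3 + 2)*(-1317) = 1*(-1317) = -1317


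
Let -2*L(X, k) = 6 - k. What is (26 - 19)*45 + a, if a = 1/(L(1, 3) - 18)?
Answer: 12283/39 ≈ 314.95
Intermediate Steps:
L(X, k) = -3 + k/2 (L(X, k) = -(6 - k)/2 = -3 + k/2)
a = -2/39 (a = 1/((-3 + (½)*3) - 18) = 1/((-3 + 3/2) - 18) = 1/(-3/2 - 18) = 1/(-39/2) = -2/39 ≈ -0.051282)
(26 - 19)*45 + a = (26 - 19)*45 - 2/39 = 7*45 - 2/39 = 315 - 2/39 = 12283/39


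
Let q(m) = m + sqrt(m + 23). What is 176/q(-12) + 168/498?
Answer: -171572/11039 - 176*sqrt(11)/133 ≈ -19.931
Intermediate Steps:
q(m) = m + sqrt(23 + m)
176/q(-12) + 168/498 = 176/(-12 + sqrt(23 - 12)) + 168/498 = 176/(-12 + sqrt(11)) + 168*(1/498) = 176/(-12 + sqrt(11)) + 28/83 = 28/83 + 176/(-12 + sqrt(11))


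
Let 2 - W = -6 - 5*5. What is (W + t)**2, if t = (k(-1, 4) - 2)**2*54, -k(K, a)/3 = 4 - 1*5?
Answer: 7569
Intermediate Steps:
W = 33 (W = 2 - (-6 - 5*5) = 2 - (-6 - 25) = 2 - 1*(-31) = 2 + 31 = 33)
k(K, a) = 3 (k(K, a) = -3*(4 - 1*5) = -3*(4 - 5) = -3*(-1) = 3)
t = 54 (t = (3 - 2)**2*54 = 1**2*54 = 1*54 = 54)
(W + t)**2 = (33 + 54)**2 = 87**2 = 7569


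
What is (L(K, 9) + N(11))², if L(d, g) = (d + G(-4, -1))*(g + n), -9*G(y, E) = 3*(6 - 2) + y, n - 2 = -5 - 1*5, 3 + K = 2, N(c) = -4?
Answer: 2809/81 ≈ 34.679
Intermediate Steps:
K = -1 (K = -3 + 2 = -1)
n = -8 (n = 2 + (-5 - 1*5) = 2 + (-5 - 5) = 2 - 10 = -8)
G(y, E) = -4/3 - y/9 (G(y, E) = -(3*(6 - 2) + y)/9 = -(3*4 + y)/9 = -(12 + y)/9 = -4/3 - y/9)
L(d, g) = (-8 + g)*(-8/9 + d) (L(d, g) = (d + (-4/3 - ⅑*(-4)))*(g - 8) = (d + (-4/3 + 4/9))*(-8 + g) = (d - 8/9)*(-8 + g) = (-8/9 + d)*(-8 + g) = (-8 + g)*(-8/9 + d))
(L(K, 9) + N(11))² = ((64/9 - 8*(-1) - 8/9*9 - 1*9) - 4)² = ((64/9 + 8 - 8 - 9) - 4)² = (-17/9 - 4)² = (-53/9)² = 2809/81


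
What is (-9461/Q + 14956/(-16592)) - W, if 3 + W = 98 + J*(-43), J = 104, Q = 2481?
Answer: 44996009189/10291188 ≈ 4372.3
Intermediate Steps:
W = -4377 (W = -3 + (98 + 104*(-43)) = -3 + (98 - 4472) = -3 - 4374 = -4377)
(-9461/Q + 14956/(-16592)) - W = (-9461/2481 + 14956/(-16592)) - 1*(-4377) = (-9461*1/2481 + 14956*(-1/16592)) + 4377 = (-9461/2481 - 3739/4148) + 4377 = -48520687/10291188 + 4377 = 44996009189/10291188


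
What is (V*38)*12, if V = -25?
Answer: -11400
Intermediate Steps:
(V*38)*12 = -25*38*12 = -950*12 = -11400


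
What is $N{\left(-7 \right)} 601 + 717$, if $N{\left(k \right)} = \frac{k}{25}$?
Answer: $\frac{13718}{25} \approx 548.72$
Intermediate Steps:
$N{\left(k \right)} = \frac{k}{25}$ ($N{\left(k \right)} = k \frac{1}{25} = \frac{k}{25}$)
$N{\left(-7 \right)} 601 + 717 = \frac{1}{25} \left(-7\right) 601 + 717 = \left(- \frac{7}{25}\right) 601 + 717 = - \frac{4207}{25} + 717 = \frac{13718}{25}$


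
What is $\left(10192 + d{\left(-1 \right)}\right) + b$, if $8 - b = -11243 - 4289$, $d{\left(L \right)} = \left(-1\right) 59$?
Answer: $25673$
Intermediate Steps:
$d{\left(L \right)} = -59$
$b = 15540$ ($b = 8 - \left(-11243 - 4289\right) = 8 - -15532 = 8 + 15532 = 15540$)
$\left(10192 + d{\left(-1 \right)}\right) + b = \left(10192 - 59\right) + 15540 = 10133 + 15540 = 25673$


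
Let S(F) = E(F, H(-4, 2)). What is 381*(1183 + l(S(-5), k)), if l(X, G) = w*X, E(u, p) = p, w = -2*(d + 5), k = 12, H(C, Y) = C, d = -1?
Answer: 462915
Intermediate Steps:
w = -8 (w = -2*(-1 + 5) = -2*4 = -8)
S(F) = -4
l(X, G) = -8*X
381*(1183 + l(S(-5), k)) = 381*(1183 - 8*(-4)) = 381*(1183 + 32) = 381*1215 = 462915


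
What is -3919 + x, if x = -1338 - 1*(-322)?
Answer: -4935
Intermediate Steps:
x = -1016 (x = -1338 + 322 = -1016)
-3919 + x = -3919 - 1016 = -4935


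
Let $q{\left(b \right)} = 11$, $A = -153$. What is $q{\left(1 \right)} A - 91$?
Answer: $-1774$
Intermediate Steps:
$q{\left(1 \right)} A - 91 = 11 \left(-153\right) - 91 = -1683 - 91 = -1774$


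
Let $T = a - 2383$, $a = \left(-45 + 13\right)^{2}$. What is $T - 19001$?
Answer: $-20360$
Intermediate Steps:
$a = 1024$ ($a = \left(-32\right)^{2} = 1024$)
$T = -1359$ ($T = 1024 - 2383 = -1359$)
$T - 19001 = -1359 - 19001 = -20360$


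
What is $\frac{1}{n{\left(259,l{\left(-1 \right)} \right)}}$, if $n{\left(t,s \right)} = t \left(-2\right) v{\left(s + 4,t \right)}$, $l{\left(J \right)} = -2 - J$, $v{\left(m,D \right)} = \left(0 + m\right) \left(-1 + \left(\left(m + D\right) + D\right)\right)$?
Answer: $- \frac{1}{808080} \approx -1.2375 \cdot 10^{-6}$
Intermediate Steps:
$v{\left(m,D \right)} = m \left(-1 + m + 2 D\right)$ ($v{\left(m,D \right)} = m \left(-1 + \left(\left(D + m\right) + D\right)\right) = m \left(-1 + \left(m + 2 D\right)\right) = m \left(-1 + m + 2 D\right)$)
$n{\left(t,s \right)} = - 2 t \left(4 + s\right) \left(3 + s + 2 t\right)$ ($n{\left(t,s \right)} = t \left(-2\right) \left(s + 4\right) \left(-1 + \left(s + 4\right) + 2 t\right) = - 2 t \left(4 + s\right) \left(-1 + \left(4 + s\right) + 2 t\right) = - 2 t \left(4 + s\right) \left(3 + s + 2 t\right)$)
$\frac{1}{n{\left(259,l{\left(-1 \right)} \right)}} = \frac{1}{\left(-2\right) 259 \left(4 - 1\right) \left(3 - 1 + 2 \cdot 259\right)} = \frac{1}{\left(-2\right) 259 \left(4 + \left(-2 + 1\right)\right) \left(3 + \left(-2 + 1\right) + 518\right)} = \frac{1}{\left(-2\right) 259 \left(4 - 1\right) \left(3 - 1 + 518\right)} = \frac{1}{\left(-2\right) 259 \cdot 3 \cdot 520} = \frac{1}{-808080} = - \frac{1}{808080}$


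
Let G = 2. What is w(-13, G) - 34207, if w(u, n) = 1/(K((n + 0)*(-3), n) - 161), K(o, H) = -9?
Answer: -5815191/170 ≈ -34207.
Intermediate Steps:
w(u, n) = -1/170 (w(u, n) = 1/(-9 - 161) = 1/(-170) = -1/170)
w(-13, G) - 34207 = -1/170 - 34207 = -5815191/170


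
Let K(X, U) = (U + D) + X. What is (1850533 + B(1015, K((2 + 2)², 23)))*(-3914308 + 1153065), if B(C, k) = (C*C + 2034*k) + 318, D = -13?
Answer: -8101376512280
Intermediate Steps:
K(X, U) = -13 + U + X (K(X, U) = (U - 13) + X = (-13 + U) + X = -13 + U + X)
B(C, k) = 318 + C² + 2034*k (B(C, k) = (C² + 2034*k) + 318 = 318 + C² + 2034*k)
(1850533 + B(1015, K((2 + 2)², 23)))*(-3914308 + 1153065) = (1850533 + (318 + 1015² + 2034*(-13 + 23 + (2 + 2)²)))*(-3914308 + 1153065) = (1850533 + (318 + 1030225 + 2034*(-13 + 23 + 4²)))*(-2761243) = (1850533 + (318 + 1030225 + 2034*(-13 + 23 + 16)))*(-2761243) = (1850533 + (318 + 1030225 + 2034*26))*(-2761243) = (1850533 + (318 + 1030225 + 52884))*(-2761243) = (1850533 + 1083427)*(-2761243) = 2933960*(-2761243) = -8101376512280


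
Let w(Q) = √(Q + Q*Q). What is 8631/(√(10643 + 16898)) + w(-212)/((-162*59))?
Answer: -√11183/4779 + 8631*√27541/27541 ≈ 51.986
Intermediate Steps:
w(Q) = √(Q + Q²)
8631/(√(10643 + 16898)) + w(-212)/((-162*59)) = 8631/(√(10643 + 16898)) + √(-212*(1 - 212))/((-162*59)) = 8631/(√27541) + √(-212*(-211))/(-9558) = 8631*(√27541/27541) + √44732*(-1/9558) = 8631*√27541/27541 + (2*√11183)*(-1/9558) = 8631*√27541/27541 - √11183/4779 = -√11183/4779 + 8631*√27541/27541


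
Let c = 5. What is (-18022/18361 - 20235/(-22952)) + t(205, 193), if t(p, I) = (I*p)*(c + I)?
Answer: 173755923764449/22180088 ≈ 7.8339e+6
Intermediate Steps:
t(p, I) = I*p*(5 + I) (t(p, I) = (I*p)*(5 + I) = I*p*(5 + I))
(-18022/18361 - 20235/(-22952)) + t(205, 193) = (-18022/18361 - 20235/(-22952)) + 193*205*(5 + 193) = (-18022*1/18361 - 20235*(-1/22952)) + 193*205*198 = (-18022/18361 + 1065/1208) + 7833870 = -2216111/22180088 + 7833870 = 173755923764449/22180088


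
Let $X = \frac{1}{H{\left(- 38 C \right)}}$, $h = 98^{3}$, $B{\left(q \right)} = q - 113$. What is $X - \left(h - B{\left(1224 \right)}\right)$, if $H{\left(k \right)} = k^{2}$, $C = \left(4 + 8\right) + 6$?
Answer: $- \frac{439822536335}{467856} \approx -9.4008 \cdot 10^{5}$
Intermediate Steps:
$C = 18$ ($C = 12 + 6 = 18$)
$B{\left(q \right)} = -113 + q$
$h = 941192$
$X = \frac{1}{467856}$ ($X = \frac{1}{\left(\left(-38\right) 18\right)^{2}} = \frac{1}{\left(-684\right)^{2}} = \frac{1}{467856} \approx 2.1374 \cdot 10^{-6}$)
$X - \left(h - B{\left(1224 \right)}\right) = \frac{1}{467856} - \left(941192 - \left(-113 + 1224\right)\right) = \frac{1}{467856} - \left(941192 - 1111\right) = \frac{1}{467856} - 940081 = - \frac{439822536335}{467856}$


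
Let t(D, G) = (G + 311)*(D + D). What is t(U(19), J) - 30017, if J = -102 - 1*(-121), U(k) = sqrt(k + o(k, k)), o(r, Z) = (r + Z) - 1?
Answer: -30017 + 1320*sqrt(14) ≈ -25078.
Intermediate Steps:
o(r, Z) = -1 + Z + r (o(r, Z) = (Z + r) - 1 = -1 + Z + r)
U(k) = sqrt(-1 + 3*k) (U(k) = sqrt(k + (-1 + k + k)) = sqrt(k + (-1 + 2*k)) = sqrt(-1 + 3*k))
J = 19 (J = -102 + 121 = 19)
t(D, G) = 2*D*(311 + G) (t(D, G) = (311 + G)*(2*D) = 2*D*(311 + G))
t(U(19), J) - 30017 = 2*sqrt(-1 + 3*19)*(311 + 19) - 30017 = 2*sqrt(-1 + 57)*330 - 30017 = 2*sqrt(56)*330 - 30017 = 2*(2*sqrt(14))*330 - 30017 = 1320*sqrt(14) - 30017 = -30017 + 1320*sqrt(14)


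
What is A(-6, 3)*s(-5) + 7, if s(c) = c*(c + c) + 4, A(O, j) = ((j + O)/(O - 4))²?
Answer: 593/50 ≈ 11.860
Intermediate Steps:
A(O, j) = (O + j)²/(-4 + O)² (A(O, j) = ((O + j)/(-4 + O))² = (O + j)²/(-4 + O)²)
s(c) = 4 + 2*c² (s(c) = c*(2*c) + 4 = 2*c² + 4 = 4 + 2*c²)
A(-6, 3)*s(-5) + 7 = ((-6 + 3)²/(-4 - 6)²)*(4 + 2*(-5)²) + 7 = ((-3)²/(-10)²)*(4 + 2*25) + 7 = ((1/100)*9)*(4 + 50) + 7 = (9/100)*54 + 7 = 243/50 + 7 = 593/50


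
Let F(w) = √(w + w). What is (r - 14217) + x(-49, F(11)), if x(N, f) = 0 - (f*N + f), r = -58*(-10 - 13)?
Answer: -12883 + 48*√22 ≈ -12658.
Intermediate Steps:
F(w) = √2*√w (F(w) = √(2*w) = √2*√w)
r = 1334 (r = -58*(-23) = 1334)
x(N, f) = -f - N*f (x(N, f) = 0 - (N*f + f) = 0 - (f + N*f) = 0 + (-f - N*f) = -f - N*f)
(r - 14217) + x(-49, F(11)) = (1334 - 14217) - √2*√11*(1 - 49) = -12883 - 1*√22*(-48) = -12883 + 48*√22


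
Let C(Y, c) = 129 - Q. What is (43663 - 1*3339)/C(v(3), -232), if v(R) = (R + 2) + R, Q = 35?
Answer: 20162/47 ≈ 428.98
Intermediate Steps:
v(R) = 2 + 2*R (v(R) = (2 + R) + R = 2 + 2*R)
C(Y, c) = 94 (C(Y, c) = 129 - 1*35 = 129 - 35 = 94)
(43663 - 1*3339)/C(v(3), -232) = (43663 - 1*3339)/94 = (43663 - 3339)*(1/94) = 40324*(1/94) = 20162/47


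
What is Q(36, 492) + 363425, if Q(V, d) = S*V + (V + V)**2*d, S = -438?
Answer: 2898185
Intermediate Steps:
Q(V, d) = -438*V + 4*d*V**2 (Q(V, d) = -438*V + (V + V)**2*d = -438*V + (2*V)**2*d = -438*V + (4*V**2)*d = -438*V + 4*d*V**2)
Q(36, 492) + 363425 = 2*36*(-219 + 2*36*492) + 363425 = 2*36*(-219 + 35424) + 363425 = 2*36*35205 + 363425 = 2534760 + 363425 = 2898185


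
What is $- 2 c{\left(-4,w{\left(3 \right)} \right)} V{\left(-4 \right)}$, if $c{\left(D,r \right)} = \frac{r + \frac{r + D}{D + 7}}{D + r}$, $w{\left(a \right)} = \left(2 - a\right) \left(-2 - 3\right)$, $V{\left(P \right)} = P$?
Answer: $\frac{128}{3} \approx 42.667$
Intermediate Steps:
$w{\left(a \right)} = -10 + 5 a$ ($w{\left(a \right)} = \left(2 - a\right) \left(-5\right) = -10 + 5 a$)
$c{\left(D,r \right)} = \frac{r + \frac{D + r}{7 + D}}{D + r}$
$- 2 c{\left(-4,w{\left(3 \right)} \right)} V{\left(-4 \right)} = - 2 \frac{-4 + 8 \left(-10 + 5 \cdot 3\right) - 4 \left(-10 + 5 \cdot 3\right)}{\left(-4\right)^{2} + 7 \left(-4\right) + 7 \left(-10 + 5 \cdot 3\right) - 4 \left(-10 + 5 \cdot 3\right)} \left(-4\right) = - 2 \frac{-4 + 8 \left(-10 + 15\right) - 4 \left(-10 + 15\right)}{16 - 28 + 7 \left(-10 + 15\right) - 4 \left(-10 + 15\right)} \left(-4\right) = - 2 \frac{-4 + 8 \cdot 5 - 20}{16 - 28 + 7 \cdot 5 - 20} \left(-4\right) = - 2 \frac{-4 + 40 - 20}{16 - 28 + 35 - 20} \left(-4\right) = - 2 \cdot \frac{1}{3} \cdot 16 \left(-4\right) = \left(-2\right) \frac{16}{3} \left(-4\right) = \left(- \frac{32}{3}\right) \left(-4\right) = \frac{128}{3}$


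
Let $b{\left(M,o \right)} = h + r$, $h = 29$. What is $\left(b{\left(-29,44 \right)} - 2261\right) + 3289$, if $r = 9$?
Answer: $1066$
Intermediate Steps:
$b{\left(M,o \right)} = 38$ ($b{\left(M,o \right)} = 29 + 9 = 38$)
$\left(b{\left(-29,44 \right)} - 2261\right) + 3289 = \left(38 - 2261\right) + 3289 = -2223 + 3289 = 1066$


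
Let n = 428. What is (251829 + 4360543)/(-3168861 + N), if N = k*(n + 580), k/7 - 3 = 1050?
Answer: 4612372/4261107 ≈ 1.0824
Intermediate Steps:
k = 7371 (k = 21 + 7*1050 = 21 + 7350 = 7371)
N = 7429968 (N = 7371*(428 + 580) = 7371*1008 = 7429968)
(251829 + 4360543)/(-3168861 + N) = (251829 + 4360543)/(-3168861 + 7429968) = 4612372/4261107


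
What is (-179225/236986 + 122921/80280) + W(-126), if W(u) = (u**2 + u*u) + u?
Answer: 300853429319593/9512618040 ≈ 31627.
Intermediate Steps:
W(u) = u + 2*u**2 (W(u) = (u**2 + u**2) + u = 2*u**2 + u = u + 2*u**2)
(-179225/236986 + 122921/80280) + W(-126) = (-179225/236986 + 122921/80280) - 126*(1 + 2*(-126)) = (-179225*1/236986 + 122921*(1/80280)) - 126*(1 - 252) = (-179225/236986 + 122921/80280) - 126*(-251) = 7371186553/9512618040 + 31626 = 300853429319593/9512618040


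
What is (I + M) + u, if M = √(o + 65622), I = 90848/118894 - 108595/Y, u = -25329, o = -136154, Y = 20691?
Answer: -31160638585514/1230017877 + 2*I*√17633 ≈ -25333.0 + 265.58*I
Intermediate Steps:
I = -5515778981/1230017877 (I = 90848/118894 - 108595/20691 = 90848*(1/118894) - 108595*1/20691 = 45424/59447 - 108595/20691 = -5515778981/1230017877 ≈ -4.4843)
M = 2*I*√17633 (M = √(-136154 + 65622) = √(-70532) = 2*I*√17633 ≈ 265.58*I)
(I + M) + u = (-5515778981/1230017877 + 2*I*√17633) - 25329 = -31160638585514/1230017877 + 2*I*√17633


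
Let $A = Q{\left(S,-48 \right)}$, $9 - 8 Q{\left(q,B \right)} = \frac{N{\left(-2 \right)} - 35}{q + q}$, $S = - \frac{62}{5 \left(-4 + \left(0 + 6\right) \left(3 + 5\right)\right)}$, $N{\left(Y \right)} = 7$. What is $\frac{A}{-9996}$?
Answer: $\frac{1261}{2479008} \approx 0.00050867$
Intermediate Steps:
$S = - \frac{31}{110}$ ($S = - \frac{62}{5 \left(-4 + 6 \cdot 8\right)} = - \frac{62}{5 \left(-4 + 48\right)} = - \frac{62}{5 \cdot 44} = - \frac{62}{220} = \left(-62\right) \frac{1}{220} = - \frac{31}{110} \approx -0.28182$)
$Q{\left(q,B \right)} = \frac{9}{8} + \frac{7}{4 q}$ ($Q{\left(q,B \right)} = \frac{9}{8} - \frac{\left(7 - 35\right) \frac{1}{q + q}}{8} = \frac{9}{8} - \frac{\left(-28\right) \frac{1}{2 q}}{8} = \frac{9}{8} - \frac{\left(-14\right) \frac{1}{q}}{8} = \frac{9}{8} + \frac{7}{4 q}$)
$A = - \frac{1261}{248}$ ($A = \frac{14 + 9 \left(- \frac{31}{110}\right)}{8 \left(- \frac{31}{110}\right)} = \frac{1}{8} \left(- \frac{110}{31}\right) \left(14 - \frac{279}{110}\right) = \frac{1}{8} \left(- \frac{110}{31}\right) \frac{1261}{110} = - \frac{1261}{248} \approx -5.0847$)
$\frac{A}{-9996} = - \frac{1261}{248 \left(-9996\right)} = \left(- \frac{1261}{248}\right) \left(- \frac{1}{9996}\right) = \frac{1261}{2479008}$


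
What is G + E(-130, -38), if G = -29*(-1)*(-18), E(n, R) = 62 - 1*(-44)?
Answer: -416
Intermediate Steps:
E(n, R) = 106 (E(n, R) = 62 + 44 = 106)
G = -522 (G = 29*(-18) = -522)
G + E(-130, -38) = -522 + 106 = -416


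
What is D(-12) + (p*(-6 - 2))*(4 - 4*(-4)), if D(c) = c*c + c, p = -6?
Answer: 1092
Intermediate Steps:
D(c) = c + c² (D(c) = c² + c = c + c²)
D(-12) + (p*(-6 - 2))*(4 - 4*(-4)) = -12*(1 - 12) + (-6*(-6 - 2))*(4 - 4*(-4)) = -12*(-11) + (-6*(-8))*(4 + 16) = 132 + 48*20 = 132 + 960 = 1092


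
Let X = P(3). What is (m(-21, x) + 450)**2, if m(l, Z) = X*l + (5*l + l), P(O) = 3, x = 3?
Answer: 68121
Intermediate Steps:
X = 3
m(l, Z) = 9*l (m(l, Z) = 3*l + (5*l + l) = 3*l + 6*l = 9*l)
(m(-21, x) + 450)**2 = (9*(-21) + 450)**2 = (-189 + 450)**2 = 261**2 = 68121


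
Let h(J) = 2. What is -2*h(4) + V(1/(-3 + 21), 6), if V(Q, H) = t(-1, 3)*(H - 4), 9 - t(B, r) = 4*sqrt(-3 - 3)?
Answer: 14 - 8*I*sqrt(6) ≈ 14.0 - 19.596*I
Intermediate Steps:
t(B, r) = 9 - 4*I*sqrt(6) (t(B, r) = 9 - 4*sqrt(-3 - 3) = 9 - 4*sqrt(-6) = 9 - 4*I*sqrt(6))
V(Q, H) = (-4 + H)*(9 - 4*I*sqrt(6)) (V(Q, H) = (9 - 4*I*sqrt(6))*(H - 4) = (9 - 4*I*sqrt(6))*(-4 + H) = (-4 + H)*(9 - 4*I*sqrt(6)))
-2*h(4) + V(1/(-3 + 21), 6) = -2*2 + (-4 + 6)*(9 - 4*I*sqrt(6)) = -4 + 2*(9 - 4*I*sqrt(6)) = -4 + (18 - 8*I*sqrt(6)) = 14 - 8*I*sqrt(6)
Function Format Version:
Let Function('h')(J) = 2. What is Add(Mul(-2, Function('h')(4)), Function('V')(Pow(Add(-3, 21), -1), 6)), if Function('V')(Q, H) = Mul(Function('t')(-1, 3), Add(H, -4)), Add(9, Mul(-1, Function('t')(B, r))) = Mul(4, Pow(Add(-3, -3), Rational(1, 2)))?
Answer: Add(14, Mul(-8, I, Pow(6, Rational(1, 2)))) ≈ Add(14.000, Mul(-19.596, I))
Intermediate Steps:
Function('t')(B, r) = Add(9, Mul(-4, I, Pow(6, Rational(1, 2)))) (Function('t')(B, r) = Add(9, Mul(-1, Mul(4, Pow(Add(-3, -3), Rational(1, 2))))) = Add(9, Mul(-1, Mul(4, Pow(-6, Rational(1, 2))))) = Add(9, Mul(-1, Mul(4, Mul(I, Pow(6, Rational(1, 2)))))) = Add(9, Mul(-1, Mul(4, I, Pow(6, Rational(1, 2))))) = Add(9, Mul(-4, I, Pow(6, Rational(1, 2)))))
Function('V')(Q, H) = Mul(Add(-4, H), Add(9, Mul(-4, I, Pow(6, Rational(1, 2))))) (Function('V')(Q, H) = Mul(Add(9, Mul(-4, I, Pow(6, Rational(1, 2)))), Add(H, -4)) = Mul(Add(9, Mul(-4, I, Pow(6, Rational(1, 2)))), Add(-4, H)) = Mul(Add(-4, H), Add(9, Mul(-4, I, Pow(6, Rational(1, 2))))))
Add(Mul(-2, Function('h')(4)), Function('V')(Pow(Add(-3, 21), -1), 6)) = Add(Mul(-2, 2), Mul(Add(-4, 6), Add(9, Mul(-4, I, Pow(6, Rational(1, 2)))))) = Add(-4, Mul(2, Add(9, Mul(-4, I, Pow(6, Rational(1, 2)))))) = Add(-4, Add(18, Mul(-8, I, Pow(6, Rational(1, 2))))) = Add(14, Mul(-8, I, Pow(6, Rational(1, 2))))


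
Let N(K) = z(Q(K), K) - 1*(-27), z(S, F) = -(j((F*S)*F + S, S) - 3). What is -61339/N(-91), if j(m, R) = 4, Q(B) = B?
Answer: -61339/26 ≈ -2359.2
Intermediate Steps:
z(S, F) = -1 (z(S, F) = -(4 - 3) = -1*1 = -1)
N(K) = 26 (N(K) = -1 - 1*(-27) = -1 + 27 = 26)
-61339/N(-91) = -61339/26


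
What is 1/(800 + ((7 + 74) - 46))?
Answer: 1/835 ≈ 0.0011976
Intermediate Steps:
1/(800 + ((7 + 74) - 46)) = 1/(800 + (81 - 46)) = 1/(800 + 35) = 1/835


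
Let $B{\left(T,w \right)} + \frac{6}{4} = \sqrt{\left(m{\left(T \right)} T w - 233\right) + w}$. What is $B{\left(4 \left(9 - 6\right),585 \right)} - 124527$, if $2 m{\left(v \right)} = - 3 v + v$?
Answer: $- \frac{249057}{2} + 28 i \sqrt{107} \approx -1.2453 \cdot 10^{5} + 289.63 i$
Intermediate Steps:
$m{\left(v \right)} = - v$ ($m{\left(v \right)} = \frac{- 3 v + v}{2} = \frac{\left(-2\right) v}{2} = - v$)
$B{\left(T,w \right)} = - \frac{3}{2} + \sqrt{-233 + w - w T^{2}}$ ($B{\left(T,w \right)} = - \frac{3}{2} + \sqrt{\left(- T T w - 233\right) + w} = - \frac{3}{2} + \sqrt{\left(- T^{2} w - 233\right) + w} = - \frac{3}{2} + \sqrt{\left(- w T^{2} - 233\right) + w} = - \frac{3}{2} + \sqrt{\left(-233 - w T^{2}\right) + w} = - \frac{3}{2} + \sqrt{-233 + w - w T^{2}}$)
$B{\left(4 \left(9 - 6\right),585 \right)} - 124527 = \left(- \frac{3}{2} + \sqrt{-233 + 585 - 585 \left(4 \left(9 - 6\right)\right)^{2}}\right) - 124527 = \left(- \frac{3}{2} + \sqrt{-233 + 585 - 585 \left(4 \cdot 3\right)^{2}}\right) - 124527 = \left(- \frac{3}{2} + \sqrt{-233 + 585 - 585 \cdot 12^{2}}\right) - 124527 = \left(- \frac{3}{2} + \sqrt{-233 + 585 - 585 \cdot 144}\right) - 124527 = \left(- \frac{3}{2} + \sqrt{-233 + 585 - 84240}\right) - 124527 = \left(- \frac{3}{2} + \sqrt{-83888}\right) - 124527 = \left(- \frac{3}{2} + 28 i \sqrt{107}\right) - 124527 = - \frac{249057}{2} + 28 i \sqrt{107}$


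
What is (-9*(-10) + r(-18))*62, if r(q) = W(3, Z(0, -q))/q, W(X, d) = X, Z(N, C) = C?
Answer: 16709/3 ≈ 5569.7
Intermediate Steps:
r(q) = 3/q
(-9*(-10) + r(-18))*62 = (-9*(-10) + 3/(-18))*62 = (90 + 3*(-1/18))*62 = (90 - ⅙)*62 = (539/6)*62 = 16709/3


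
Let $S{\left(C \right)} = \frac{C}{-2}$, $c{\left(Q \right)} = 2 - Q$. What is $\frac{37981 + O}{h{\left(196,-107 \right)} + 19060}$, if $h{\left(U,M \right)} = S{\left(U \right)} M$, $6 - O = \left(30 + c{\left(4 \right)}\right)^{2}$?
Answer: $\frac{37203}{29546} \approx 1.2592$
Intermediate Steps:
$S{\left(C \right)} = - \frac{C}{2}$ ($S{\left(C \right)} = C \left(- \frac{1}{2}\right) = - \frac{C}{2}$)
$O = -778$ ($O = 6 - \left(30 + \left(2 - 4\right)\right)^{2} = 6 - \left(30 - 2\right)^{2} = 6 - 28^{2} = 6 - 784 = -778$)
$h{\left(U,M \right)} = - \frac{M U}{2}$ ($h{\left(U,M \right)} = - \frac{U}{2} M = - \frac{M U}{2}$)
$\frac{37981 + O}{h{\left(196,-107 \right)} + 19060} = \frac{37981 - 778}{\left(- \frac{1}{2}\right) \left(-107\right) 196 + 19060} = \frac{37203}{10486 + 19060} = \frac{37203}{29546}$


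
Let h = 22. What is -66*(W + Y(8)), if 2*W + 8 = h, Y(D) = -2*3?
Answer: -66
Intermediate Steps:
Y(D) = -6
W = 7 (W = -4 + (½)*22 = -4 + 11 = 7)
-66*(W + Y(8)) = -66*(7 - 6) = -66*1 = -66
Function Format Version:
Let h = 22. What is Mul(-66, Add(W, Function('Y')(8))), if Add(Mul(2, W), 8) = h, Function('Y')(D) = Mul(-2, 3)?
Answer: -66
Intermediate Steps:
Function('Y')(D) = -6
W = 7 (W = Add(-4, Mul(Rational(1, 2), 22)) = Add(-4, 11) = 7)
Mul(-66, Add(W, Function('Y')(8))) = Mul(-66, Add(7, -6)) = Mul(-66, 1) = -66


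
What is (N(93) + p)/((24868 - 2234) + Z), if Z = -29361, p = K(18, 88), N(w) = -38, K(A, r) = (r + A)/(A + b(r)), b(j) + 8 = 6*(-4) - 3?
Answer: 752/114359 ≈ 0.0065758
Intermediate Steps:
b(j) = -35 (b(j) = -8 + (6*(-4) - 3) = -8 + (-24 - 3) = -8 - 27 = -35)
K(A, r) = (A + r)/(-35 + A) (K(A, r) = (r + A)/(A - 35) = (A + r)/(-35 + A))
p = -106/17 (p = (18 + 88)/(-35 + 18) = 106/(-17) = -1/17*106 = -106/17 ≈ -6.2353)
(N(93) + p)/((24868 - 2234) + Z) = (-38 - 106/17)/((24868 - 2234) - 29361) = -752/(17*(22634 - 29361)) = -752/17/(-6727) = -752/17*(-1/6727) = 752/114359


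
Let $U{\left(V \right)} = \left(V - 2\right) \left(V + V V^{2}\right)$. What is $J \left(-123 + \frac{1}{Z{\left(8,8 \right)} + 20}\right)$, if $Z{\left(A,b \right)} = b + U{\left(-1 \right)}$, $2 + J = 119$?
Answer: $- \frac{489177}{34} \approx -14388.0$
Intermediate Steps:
$J = 117$ ($J = -2 + 119 = 117$)
$U{\left(V \right)} = \left(-2 + V\right) \left(V + V^{3}\right)$
$Z{\left(A,b \right)} = 6 + b$ ($Z{\left(A,b \right)} = b - \left(-2 - 1 + \left(-1\right)^{3} - 2 \left(-1\right)^{2}\right) = b - \left(-2 - 1 - 1 - 2\right) = b - -6 = b + 6 = 6 + b$)
$J \left(-123 + \frac{1}{Z{\left(8,8 \right)} + 20}\right) = 117 \left(-123 + \frac{1}{\left(6 + 8\right) + 20}\right) = 117 \left(-123 + \frac{1}{14 + 20}\right) = 117 \left(-123 + \frac{1}{34}\right) = 117 \left(- \frac{4181}{34}\right) = - \frac{489177}{34}$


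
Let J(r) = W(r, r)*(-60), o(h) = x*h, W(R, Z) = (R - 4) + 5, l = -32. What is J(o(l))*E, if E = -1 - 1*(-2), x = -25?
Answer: -48060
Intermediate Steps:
W(R, Z) = 1 + R (W(R, Z) = (-4 + R) + 5 = 1 + R)
o(h) = -25*h
J(r) = -60 - 60*r (J(r) = (1 + r)*(-60) = -60 - 60*r)
E = 1 (E = -1 + 2 = 1)
J(o(l))*E = (-60 - (-1500)*(-32))*1 = (-60 - 60*800)*1 = (-60 - 48000)*1 = -48060*1 = -48060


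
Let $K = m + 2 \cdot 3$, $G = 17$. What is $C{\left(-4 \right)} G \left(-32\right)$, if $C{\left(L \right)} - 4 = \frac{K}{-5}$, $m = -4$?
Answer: $- \frac{9792}{5} \approx -1958.4$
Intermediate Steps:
$K = 2$ ($K = -4 + 2 \cdot 3 = -4 + 6 = 2$)
$C{\left(L \right)} = \frac{18}{5}$ ($C{\left(L \right)} = 4 + \frac{2}{-5} = 4 + 2 \left(- \frac{1}{5}\right) = 4 - \frac{2}{5} = \frac{18}{5}$)
$C{\left(-4 \right)} G \left(-32\right) = \frac{18}{5} \cdot 17 \left(-32\right) = \frac{306}{5} \left(-32\right) = - \frac{9792}{5}$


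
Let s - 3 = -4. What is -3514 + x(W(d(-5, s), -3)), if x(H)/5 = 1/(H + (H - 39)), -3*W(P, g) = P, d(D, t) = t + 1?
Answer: -137051/39 ≈ -3514.1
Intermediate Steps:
s = -1 (s = 3 - 4 = -1)
d(D, t) = 1 + t
W(P, g) = -P/3
x(H) = 5/(-39 + 2*H) (x(H) = 5/(H + (H - 39)) = 5/(H + (-39 + H)) = 5/(-39 + 2*H))
-3514 + x(W(d(-5, s), -3)) = -3514 + 5/(-39 + 2*(-(1 - 1)/3)) = -3514 + 5/(-39 + 2*(-⅓*0)) = -3514 + 5/(-39 + 2*0) = -3514 + 5/(-39 + 0) = -3514 + 5/(-39) = -3514 + 5*(-1/39) = -3514 - 5/39 = -137051/39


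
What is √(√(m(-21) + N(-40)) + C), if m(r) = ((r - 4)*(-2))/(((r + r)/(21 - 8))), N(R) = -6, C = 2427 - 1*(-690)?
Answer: √(1374597 + 21*I*√9471)/21 ≈ 55.83 + 0.041503*I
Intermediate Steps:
C = 3117 (C = 2427 + 690 = 3117)
m(r) = 13*(8 - 2*r)/(2*r) (m(r) = ((-4 + r)*(-2))/(((2*r)/13)) = (8 - 2*r)/(((2*r)*(1/13))) = (8 - 2*r)/((2*r/13)) = (8 - 2*r)*(13/(2*r)) = 13*(8 - 2*r)/(2*r))
√(√(m(-21) + N(-40)) + C) = √(√((-13 + 52/(-21)) - 6) + 3117) = √(√((-13 + 52*(-1/21)) - 6) + 3117) = √(√((-13 - 52/21) - 6) + 3117) = √(√(-325/21 - 6) + 3117) = √(√(-451/21) + 3117) = √(I*√9471/21 + 3117) = √(3117 + I*√9471/21)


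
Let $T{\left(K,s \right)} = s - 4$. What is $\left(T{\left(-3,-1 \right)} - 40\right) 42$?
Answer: $-1890$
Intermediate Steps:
$T{\left(K,s \right)} = -4 + s$
$\left(T{\left(-3,-1 \right)} - 40\right) 42 = \left(\left(-4 - 1\right) - 40\right) 42 = \left(-5 - 40\right) 42 = \left(-45\right) 42 = -1890$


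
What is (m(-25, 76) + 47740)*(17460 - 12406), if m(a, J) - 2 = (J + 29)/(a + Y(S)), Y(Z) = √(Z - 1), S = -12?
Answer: 76964260317/319 - 265335*I*√13/319 ≈ 2.4127e+8 - 2999.0*I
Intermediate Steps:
Y(Z) = √(-1 + Z)
m(a, J) = 2 + (29 + J)/(a + I*√13) (m(a, J) = 2 + (J + 29)/(a + √(-1 - 12)) = 2 + (29 + J)/(a + √(-13)) = 2 + (29 + J)/(a + I*√13))
(m(-25, 76) + 47740)*(17460 - 12406) = ((29 + 76 + 2*(-25) + 2*I*√13)/(-25 + I*√13) + 47740)*(17460 - 12406) = ((29 + 76 - 50 + 2*I*√13)/(-25 + I*√13) + 47740)*5054 = ((55 + 2*I*√13)/(-25 + I*√13) + 47740)*5054 = (47740 + (55 + 2*I*√13)/(-25 + I*√13))*5054 = 241277960 + 5054*(55 + 2*I*√13)/(-25 + I*√13)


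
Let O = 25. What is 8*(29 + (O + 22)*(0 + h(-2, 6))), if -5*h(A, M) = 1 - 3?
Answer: 1912/5 ≈ 382.40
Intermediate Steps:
h(A, M) = ⅖ (h(A, M) = -(1 - 3)/5 = -⅕*(-2) = ⅖)
8*(29 + (O + 22)*(0 + h(-2, 6))) = 8*(29 + (25 + 22)*(0 + ⅖)) = 8*(29 + 47*(⅖)) = 8*(29 + 94/5) = 8*(239/5) = 1912/5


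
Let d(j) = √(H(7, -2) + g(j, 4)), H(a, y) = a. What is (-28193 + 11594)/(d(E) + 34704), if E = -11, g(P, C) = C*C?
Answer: -52368336/109487963 + 1509*√23/109487963 ≈ -0.47824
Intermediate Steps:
g(P, C) = C²
d(j) = √23 (d(j) = √(7 + 4²) = √(7 + 16) = √23)
(-28193 + 11594)/(d(E) + 34704) = (-28193 + 11594)/(√23 + 34704) = -16599/(34704 + √23)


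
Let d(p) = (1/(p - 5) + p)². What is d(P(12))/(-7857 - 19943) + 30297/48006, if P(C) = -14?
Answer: 50105388811/80296435800 ≈ 0.62401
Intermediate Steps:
d(p) = (p + 1/(-5 + p))² (d(p) = (1/(-5 + p) + p)² = (p + 1/(-5 + p))²)
d(P(12))/(-7857 - 19943) + 30297/48006 = ((1 + (-14)² - 5*(-14))²/(-5 - 14)²)/(-7857 - 19943) + 30297/48006 = ((1 + 196 + 70)²/(-19)²)/(-27800) + 30297*(1/48006) = ((1/361)*267²)*(-1/27800) + 10099/16002 = ((1/361)*71289)*(-1/27800) + 10099/16002 = (71289/361)*(-1/27800) + 10099/16002 = -71289/10035800 + 10099/16002 = 50105388811/80296435800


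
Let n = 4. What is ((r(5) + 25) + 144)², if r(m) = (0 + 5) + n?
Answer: 31684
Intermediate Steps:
r(m) = 9 (r(m) = (0 + 5) + 4 = 5 + 4 = 9)
((r(5) + 25) + 144)² = ((9 + 25) + 144)² = (34 + 144)² = 178² = 31684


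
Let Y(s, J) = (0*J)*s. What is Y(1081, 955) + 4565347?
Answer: 4565347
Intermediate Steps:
Y(s, J) = 0 (Y(s, J) = 0*s = 0)
Y(1081, 955) + 4565347 = 0 + 4565347 = 4565347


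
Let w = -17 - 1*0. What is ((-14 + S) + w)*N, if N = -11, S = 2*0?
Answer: 341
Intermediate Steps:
S = 0
w = -17 (w = -17 + 0 = -17)
((-14 + S) + w)*N = ((-14 + 0) - 17)*(-11) = (-14 - 17)*(-11) = -31*(-11) = 341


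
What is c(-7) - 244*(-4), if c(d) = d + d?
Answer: 962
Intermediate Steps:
c(d) = 2*d
c(-7) - 244*(-4) = 2*(-7) - 244*(-4) = -14 + 976 = 962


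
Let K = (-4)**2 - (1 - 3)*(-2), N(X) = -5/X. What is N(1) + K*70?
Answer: 835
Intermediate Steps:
K = 12 (K = 16 - (-2*(-2)) = 16 - 4 = 12)
N(1) + K*70 = -5/1 + 12*70 = -5*1 + 840 = -5 + 840 = 835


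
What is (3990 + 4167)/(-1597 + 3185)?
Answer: 8157/1588 ≈ 5.1367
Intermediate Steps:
(3990 + 4167)/(-1597 + 3185) = 8157/1588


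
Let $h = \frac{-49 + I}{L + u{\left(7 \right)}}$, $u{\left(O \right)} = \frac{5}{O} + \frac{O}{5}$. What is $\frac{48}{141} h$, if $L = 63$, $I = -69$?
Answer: $- \frac{66080}{107113} \approx -0.61692$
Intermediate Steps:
$u{\left(O \right)} = \frac{5}{O} + \frac{O}{5}$ ($u{\left(O \right)} = \frac{5}{O} + O \frac{1}{5} = \frac{5}{O} + \frac{O}{5}$)
$h = - \frac{4130}{2279}$ ($h = \frac{-49 - 69}{63 + \left(\frac{5}{7} + \frac{1}{5} \cdot 7\right)} = - \frac{118}{63 + \left(5 \cdot \frac{1}{7} + \frac{7}{5}\right)} = - \frac{118}{63 + \left(\frac{5}{7} + \frac{7}{5}\right)} = - \frac{118}{63 + \frac{74}{35}} = - \frac{118}{\frac{2279}{35}} = \left(-118\right) \frac{35}{2279} = - \frac{4130}{2279} \approx -1.8122$)
$\frac{48}{141} h = \frac{48}{141} \left(- \frac{4130}{2279}\right) = 48 \cdot \frac{1}{141} \left(- \frac{4130}{2279}\right) = \frac{16}{47} \left(- \frac{4130}{2279}\right) = - \frac{66080}{107113}$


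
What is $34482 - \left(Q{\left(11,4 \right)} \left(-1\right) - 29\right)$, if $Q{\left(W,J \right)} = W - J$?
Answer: $34518$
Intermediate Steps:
$34482 - \left(Q{\left(11,4 \right)} \left(-1\right) - 29\right) = 34482 - \left(\left(11 - 4\right) \left(-1\right) - 29\right) = 34482 - \left(7 \left(-1\right) - 29\right) = 34482 - \left(-7 - 29\right) = 34482 - -36 = 34482 + 36 = 34518$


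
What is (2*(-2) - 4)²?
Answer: 64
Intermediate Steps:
(2*(-2) - 4)² = (-4 - 4)² = (-8)² = 64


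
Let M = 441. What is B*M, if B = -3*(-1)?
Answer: 1323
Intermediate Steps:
B = 3
B*M = 3*441 = 1323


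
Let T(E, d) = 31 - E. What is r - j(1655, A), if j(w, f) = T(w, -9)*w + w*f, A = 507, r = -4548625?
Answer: -2699990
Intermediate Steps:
j(w, f) = f*w + w*(31 - w) (j(w, f) = (31 - w)*w + w*f = w*(31 - w) + f*w = f*w + w*(31 - w))
r - j(1655, A) = -4548625 - 1655*(31 + 507 - 1*1655) = -4548625 - 1655*(31 + 507 - 1655) = -4548625 - 1655*(-1117) = -4548625 - 1*(-1848635) = -4548625 + 1848635 = -2699990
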